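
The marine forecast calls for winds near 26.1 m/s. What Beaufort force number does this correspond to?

Beaufort force 10

26.1 m/s lies in the Beaufort 10 band (storm, 24.5–28.4 m/s).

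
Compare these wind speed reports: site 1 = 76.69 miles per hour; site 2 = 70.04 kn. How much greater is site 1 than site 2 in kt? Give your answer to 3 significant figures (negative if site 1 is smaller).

site 1: 76.69 mph = 66.6418 kt.
Difference: 66.6418 − 70.0400 = -3.40 kt.

-3.40 kt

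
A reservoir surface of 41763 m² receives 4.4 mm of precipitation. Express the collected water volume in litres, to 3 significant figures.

1 mm over 1 m² is 1 L, so volume = 4.4 × 41763 = 183757.2 L ≈ 184000 L.

184000 litres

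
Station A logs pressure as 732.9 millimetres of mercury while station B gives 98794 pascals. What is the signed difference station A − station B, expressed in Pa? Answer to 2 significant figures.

-1100 Pa

station A: 732.9 mmHg = 97711.98 Pa.
Difference: 97711.98 − 98794.00 = -1100 Pa.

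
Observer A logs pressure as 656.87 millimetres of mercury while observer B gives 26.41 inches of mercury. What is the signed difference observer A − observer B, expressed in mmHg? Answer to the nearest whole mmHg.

observer B: 26.41 inHg = 670.81 mmHg.
Difference: 656.87 − 670.81 = -14 mmHg.

-14 mmHg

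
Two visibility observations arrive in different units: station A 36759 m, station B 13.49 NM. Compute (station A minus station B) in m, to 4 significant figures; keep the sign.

11780 m

station B: 13.49 nmi = 24983.48 m.
Difference: 36759.00 − 24983.48 = 11780 m.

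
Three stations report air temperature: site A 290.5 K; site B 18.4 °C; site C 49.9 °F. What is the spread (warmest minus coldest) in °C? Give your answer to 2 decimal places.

8.46 °C

site A: 290.5 K = 17.350 °C.
site C: 49.9 °F = 9.944 °C.
Spread: 18.400 − 9.944 = 8.456 °C.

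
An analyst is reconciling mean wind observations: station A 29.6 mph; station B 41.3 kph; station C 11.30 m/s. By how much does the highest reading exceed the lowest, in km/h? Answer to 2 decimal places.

station A: 29.6 mph = 47.6366 km/h.
station C: 11.30 m/s = 40.6800 km/h.
Spread: 47.6366 − 40.6800 = 6.96 km/h.

6.96 km/h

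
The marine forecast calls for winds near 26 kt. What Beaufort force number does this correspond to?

26 kt lies in the Beaufort 6 band (strong breeze, 22–27 kt).

Beaufort force 6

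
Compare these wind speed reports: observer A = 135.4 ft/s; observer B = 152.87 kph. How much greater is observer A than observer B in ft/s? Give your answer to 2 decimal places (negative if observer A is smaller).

-3.92 ft/s

observer B: 152.87 km/h = 139.3172 ft/s.
Difference: 135.4000 − 139.3172 = -3.92 ft/s.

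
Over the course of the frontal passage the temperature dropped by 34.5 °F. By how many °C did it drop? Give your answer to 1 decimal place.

A change of 1 °C equals a change of 1.8 °F: Δ°C = 34.5 × 0.5556 = 19.2 °C.

19.2 °C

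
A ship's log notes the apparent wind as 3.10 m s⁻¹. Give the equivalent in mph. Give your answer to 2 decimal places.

1 m/s = 2.23694 mph, so 3.10 × 2.23694 = 6.93 mph.

6.93 mph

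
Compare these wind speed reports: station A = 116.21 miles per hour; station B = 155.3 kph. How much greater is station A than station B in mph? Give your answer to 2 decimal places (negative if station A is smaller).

19.71 mph

station B: 155.3 km/h = 96.4989 mph.
Difference: 116.2100 − 96.4989 = 19.71 mph.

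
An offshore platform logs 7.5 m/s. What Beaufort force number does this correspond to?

Beaufort force 4

7.5 m/s lies in the Beaufort 4 band (moderate breeze, 5.5–7.9 m/s).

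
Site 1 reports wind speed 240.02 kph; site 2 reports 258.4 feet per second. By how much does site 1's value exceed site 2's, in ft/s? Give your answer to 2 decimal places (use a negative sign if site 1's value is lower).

site 1: 240.02 km/h = 218.7409 ft/s.
Difference: 218.7409 − 258.4000 = -39.66 ft/s.

-39.66 ft/s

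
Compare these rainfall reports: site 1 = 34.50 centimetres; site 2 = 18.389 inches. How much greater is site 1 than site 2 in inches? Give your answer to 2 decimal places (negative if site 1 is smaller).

site 1: 34.50 cm = 13.5827 in.
Difference: 13.5827 − 18.3890 = -4.81 in.

-4.81 in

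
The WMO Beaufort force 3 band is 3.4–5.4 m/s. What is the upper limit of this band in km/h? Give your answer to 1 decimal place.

19.4 km/h

3.4–5.4 m/s × 3.6 = 12.2–19.4 km/h.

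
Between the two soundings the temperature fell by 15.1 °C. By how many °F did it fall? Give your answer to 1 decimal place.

27.2 °F

For a temperature change the 32° offset cancels: Δ°F = 15.1 × 1.8 = 27.2 °F.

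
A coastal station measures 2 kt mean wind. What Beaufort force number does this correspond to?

2 kt lies in the Beaufort 1 band (light air, 1–3 kt).

Beaufort force 1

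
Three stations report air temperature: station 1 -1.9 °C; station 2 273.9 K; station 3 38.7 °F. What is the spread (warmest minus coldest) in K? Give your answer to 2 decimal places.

5.62 K

station 2: 273.9 K = 0.750 °C.
station 3: 38.7 °F = 3.722 °C.
Spread: 3.722 − (-1.900) = 5.622 °C.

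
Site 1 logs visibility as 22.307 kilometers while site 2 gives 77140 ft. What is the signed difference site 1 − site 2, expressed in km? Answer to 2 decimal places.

site 2: 77140 ft = 23.5123 km.
Difference: 22.3070 − 23.5123 = -1.21 km.

-1.21 km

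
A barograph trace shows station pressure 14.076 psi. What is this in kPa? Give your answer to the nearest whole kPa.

1 psi = 6.89476 kPa, so 14.076 × 6.89476 = 97 kPa.

97 kPa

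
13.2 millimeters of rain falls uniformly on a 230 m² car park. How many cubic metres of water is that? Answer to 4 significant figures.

3.036 cubic metres

1 mm over 1 m² is 1 L, so volume = 13.2 × 230 = 3036 L = 3.036 m³.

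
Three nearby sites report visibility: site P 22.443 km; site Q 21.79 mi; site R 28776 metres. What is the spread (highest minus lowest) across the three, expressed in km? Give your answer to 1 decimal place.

12.6 km

site Q: 21.79 SM = 35.068 km.
site R: 28776 m = 28.776 km.
Spread: 35.068 − 22.443 = 12.6 km.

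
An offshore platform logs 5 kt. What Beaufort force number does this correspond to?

Beaufort force 2

5 kt lies in the Beaufort 2 band (light breeze, 4–6 kt).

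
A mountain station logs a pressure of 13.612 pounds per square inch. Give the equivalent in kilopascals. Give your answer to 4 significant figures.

1 psi = 6.89476 kPa, so 13.612 × 6.89476 = 93.85 kPa.

93.85 kPa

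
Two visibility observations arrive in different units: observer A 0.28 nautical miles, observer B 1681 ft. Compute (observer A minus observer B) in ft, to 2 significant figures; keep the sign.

20 ft

observer A: 0.28 nmi = 1701.31 ft.
Difference: 1701.31 − 1681.00 = 20 ft.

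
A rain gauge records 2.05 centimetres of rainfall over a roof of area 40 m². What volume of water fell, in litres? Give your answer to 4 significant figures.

820.0 litres

Depth: 2.05 cm × 10 = 20.5 mm.
1 mm over 1 m² is 1 L, so volume = 20.5 × 40 = 820 L ≈ 820.0 L.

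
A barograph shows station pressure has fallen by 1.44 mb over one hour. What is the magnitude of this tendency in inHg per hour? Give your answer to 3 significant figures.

0.0425 inHg per hour

1.44 mb / 1 h × 0.02953 inHg/mb = 0.0425 inHg/h.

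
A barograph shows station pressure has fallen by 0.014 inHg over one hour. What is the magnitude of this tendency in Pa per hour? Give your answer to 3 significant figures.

0.014 inHg / 1 h × 3386.39 Pa/inHg = 47.4 Pa/h.

47.4 Pa per hour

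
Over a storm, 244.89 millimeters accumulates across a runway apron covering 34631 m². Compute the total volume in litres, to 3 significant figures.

1 mm over 1 m² is 1 L, so volume = 244.89 × 34631 = 8480785.6 L ≈ 8480000 L.

8480000 litres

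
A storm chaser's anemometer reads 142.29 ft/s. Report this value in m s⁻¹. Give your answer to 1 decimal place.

43.4 m/s

1 ft/s = 0.3048 m/s, so 142.29 × 0.3048 = 43.4 m/s.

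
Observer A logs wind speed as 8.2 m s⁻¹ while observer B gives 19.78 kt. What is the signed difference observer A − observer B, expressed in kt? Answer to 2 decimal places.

-3.84 kt

observer A: 8.2 m/s = 15.9395 kt.
Difference: 15.9395 − 19.7800 = -3.84 kt.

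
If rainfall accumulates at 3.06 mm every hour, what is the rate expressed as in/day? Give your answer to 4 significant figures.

2.891 in/day

3.06 mm/hour × 0.0393701 in/mm × 24 hour/day = 2.891 in/day.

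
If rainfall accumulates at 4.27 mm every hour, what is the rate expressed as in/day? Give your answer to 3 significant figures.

4.27 mm/hour × 0.0393701 in/mm × 24 hour/day = 4.03 in/day.

4.03 in/day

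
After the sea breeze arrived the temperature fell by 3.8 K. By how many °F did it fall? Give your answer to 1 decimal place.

6.8 °F

Converting a difference, only the 9/5 scale factor applies: Δ°F = 3.8 × 1.8 = 6.8 °F.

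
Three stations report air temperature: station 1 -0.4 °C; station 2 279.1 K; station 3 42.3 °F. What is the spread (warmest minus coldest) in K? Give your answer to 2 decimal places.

6.35 K

station 2: 279.1 K = 5.950 °C.
station 3: 42.3 °F = 5.722 °C.
Spread: 5.950 − (-0.400) = 6.350 °C.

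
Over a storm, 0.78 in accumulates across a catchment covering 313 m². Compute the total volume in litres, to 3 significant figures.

Depth: 0.78 in × 25.4 = 19.812 mm.
1 mm over 1 m² is 1 L, so volume = 19.812 × 313 = 6201.156 L ≈ 6200 L.

6200 litres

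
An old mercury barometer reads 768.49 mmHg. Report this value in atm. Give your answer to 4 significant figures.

1.011 atm

1 mmHg = 0.00131579 atm, so 768.49 × 0.00131579 = 1.011 atm.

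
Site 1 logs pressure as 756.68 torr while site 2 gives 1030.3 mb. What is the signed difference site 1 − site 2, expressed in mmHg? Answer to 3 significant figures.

site 2: 1030.3 mb = 772.788 mmHg.
Difference: 756.680 − 772.788 = -16.1 mmHg.

-16.1 mmHg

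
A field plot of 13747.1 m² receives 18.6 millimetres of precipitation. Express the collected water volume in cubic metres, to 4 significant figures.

255.7 cubic metres

1 mm over 1 m² is 1 L, so volume = 18.6 × 13747.1 = 255696.06 L = 255.7 m³.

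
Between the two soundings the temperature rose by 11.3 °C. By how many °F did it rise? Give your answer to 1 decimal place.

20.3 °F

For a temperature change the 32° offset cancels: Δ°F = 11.3 × 1.8 = 20.3 °F.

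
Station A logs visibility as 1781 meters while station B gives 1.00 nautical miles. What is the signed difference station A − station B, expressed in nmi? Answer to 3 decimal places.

-0.038 nmi

station A: 1781 m = 0.96166 nmi.
Difference: 0.96166 − 1.00000 = -0.038 nmi.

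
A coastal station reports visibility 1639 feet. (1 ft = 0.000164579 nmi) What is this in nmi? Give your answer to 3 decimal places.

1 ft = 0.000164579 nmi, so 1639 × 0.000164579 = 0.270 nmi.

0.270 nmi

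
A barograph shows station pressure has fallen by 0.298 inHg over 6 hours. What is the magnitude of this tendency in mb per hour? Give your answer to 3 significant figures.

1.68 mb per hour

0.298 inHg / 6 h × 33.8639 mb/inHg = 1.68 mb/h.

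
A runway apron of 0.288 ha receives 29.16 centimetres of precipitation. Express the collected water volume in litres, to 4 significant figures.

Depth: 29.16 cm × 10 = 291.6 mm.
Area: 0.288 ha = 2880 m².
1 mm over 1 m² is 1 L, so volume = 291.6 × 2880 = 839808 L ≈ 839800 L.

839800 litres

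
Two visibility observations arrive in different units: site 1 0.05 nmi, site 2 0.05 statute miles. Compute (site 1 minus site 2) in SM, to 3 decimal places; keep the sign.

site 1: 0.05 nmi = 0.05754 SM.
Difference: 0.05754 − 0.05000 = 0.008 SM.

0.008 SM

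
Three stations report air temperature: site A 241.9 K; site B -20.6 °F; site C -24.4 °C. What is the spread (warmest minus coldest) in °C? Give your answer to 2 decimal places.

site A: 241.9 K = -31.250 °C.
site B: -20.6 °F = -29.222 °C.
Spread: (-24.400) − (-31.250) = 6.850 °C.

6.85 °C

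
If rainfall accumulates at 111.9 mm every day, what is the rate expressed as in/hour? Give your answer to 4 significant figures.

111.9 mm/day × 0.0393701 in/mm × 0.0416667 day/hour = 0.1836 in/hour.

0.1836 in/hour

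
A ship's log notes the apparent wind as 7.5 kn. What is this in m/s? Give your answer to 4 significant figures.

3.858 m/s

1 kt = 0.514444 m/s, so 7.5 × 0.514444 = 3.858 m/s.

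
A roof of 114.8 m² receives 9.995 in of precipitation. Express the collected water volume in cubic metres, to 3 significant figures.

29.1 cubic metres

Depth: 9.995 in × 25.4 = 253.873 mm.
1 mm over 1 m² is 1 L, so volume = 253.873 × 114.8 = 29144.62 L = 29.1 m³.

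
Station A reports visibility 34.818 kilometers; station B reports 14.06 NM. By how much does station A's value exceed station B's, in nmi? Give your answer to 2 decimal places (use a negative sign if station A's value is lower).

station A: 34.818 km = 18.8002 nmi.
Difference: 18.8002 − 14.0600 = 4.74 nmi.

4.74 nmi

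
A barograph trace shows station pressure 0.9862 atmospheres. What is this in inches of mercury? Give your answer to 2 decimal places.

29.51 inHg

1 atm = 29.9213 inHg, so 0.9862 × 29.9213 = 29.51 inHg.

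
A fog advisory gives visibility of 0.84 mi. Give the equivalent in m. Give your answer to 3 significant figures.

1350 m

1 SM = 1609.34 m, so 0.84 × 1609.34 = 1350 m.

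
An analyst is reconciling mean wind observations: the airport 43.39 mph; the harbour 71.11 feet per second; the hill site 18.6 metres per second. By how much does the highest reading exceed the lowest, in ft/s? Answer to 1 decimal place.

10.1 ft/s

the airport: 43.39 mph = 63.639 ft/s.
the hill site: 18.6 m/s = 61.024 ft/s.
Spread: 71.110 − 61.024 = 10.1 ft/s.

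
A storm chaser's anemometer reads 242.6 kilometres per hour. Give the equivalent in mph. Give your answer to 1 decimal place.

150.7 mph

1 km/h = 0.621371 mph, so 242.6 × 0.621371 = 150.7 mph.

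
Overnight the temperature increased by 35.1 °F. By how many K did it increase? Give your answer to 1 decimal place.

A change of 1 °C equals a change of 1.8 °F: ΔK = 35.1 × 0.5556 = 19.5 K.

19.5 K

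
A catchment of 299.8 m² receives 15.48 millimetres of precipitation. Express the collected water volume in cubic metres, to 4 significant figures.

4.641 cubic metres

1 mm over 1 m² is 1 L, so volume = 15.48 × 299.8 = 4640.904 L = 4.641 m³.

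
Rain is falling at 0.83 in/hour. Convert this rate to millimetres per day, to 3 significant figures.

506 mm/day

0.83 in/hour × 25.4 mm/in × 24 hour/day = 506 mm/day.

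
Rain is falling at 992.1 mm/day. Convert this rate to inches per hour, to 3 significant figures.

1.63 in/hour

992.1 mm/day × 0.0393701 in/mm × 0.0416667 day/hour = 1.63 in/hour.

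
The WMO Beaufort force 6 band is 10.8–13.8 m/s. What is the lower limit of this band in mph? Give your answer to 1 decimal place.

24.2 mph

10.8–13.8 m/s × 2.237 = 24.2–30.9 mph.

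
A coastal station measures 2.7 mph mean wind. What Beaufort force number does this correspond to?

2.7 mph = 1.2 m/s, which is Beaufort 1 (light air, 0.3–1.5 m/s).

Beaufort force 1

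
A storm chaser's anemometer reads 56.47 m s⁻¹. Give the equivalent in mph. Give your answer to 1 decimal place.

126.3 mph

1 m/s = 2.23694 mph, so 56.47 × 2.23694 = 126.3 mph.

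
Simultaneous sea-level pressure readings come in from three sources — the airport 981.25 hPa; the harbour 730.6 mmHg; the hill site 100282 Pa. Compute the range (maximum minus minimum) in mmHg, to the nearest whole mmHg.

the airport: 981.25 hPa = 736.00 mmHg.
the hill site: 100282 Pa = 752.18 mmHg.
Spread: 752.18 − 730.60 = 22 mmHg.

22 mmHg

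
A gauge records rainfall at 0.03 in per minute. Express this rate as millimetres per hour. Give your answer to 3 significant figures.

45.7 mm/hour

0.03 in/minute × 25.4 mm/in × 60 minute/hour = 45.7 mm/hour.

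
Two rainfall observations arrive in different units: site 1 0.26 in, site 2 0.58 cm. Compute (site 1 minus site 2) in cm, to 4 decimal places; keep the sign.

site 1: 0.26 in = 0.660400 cm.
Difference: 0.660400 − 0.580000 = 0.0804 cm.

0.0804 cm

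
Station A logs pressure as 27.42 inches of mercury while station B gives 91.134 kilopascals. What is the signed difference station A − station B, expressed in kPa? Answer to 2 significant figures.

1.7 kPa

station A: 27.42 inHg = 92.855 kPa.
Difference: 92.855 − 91.134 = 1.7 kPa.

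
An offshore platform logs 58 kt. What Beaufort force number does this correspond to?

58 kt lies in the Beaufort 11 band (violent storm, 56–63 kt).

Beaufort force 11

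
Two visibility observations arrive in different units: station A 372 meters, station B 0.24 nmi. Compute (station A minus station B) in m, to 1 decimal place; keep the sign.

station B: 0.24 nmi = 444.480 m.
Difference: 372.000 − 444.480 = -72.5 m.

-72.5 m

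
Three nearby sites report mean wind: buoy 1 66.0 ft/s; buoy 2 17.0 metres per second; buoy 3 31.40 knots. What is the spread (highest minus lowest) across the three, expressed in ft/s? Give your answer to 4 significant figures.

13.00 ft/s

buoy 2: 17.0 m/s = 55.7743 ft/s.
buoy 3: 31.40 kt = 52.9972 ft/s.
Spread: 66.0000 − 52.9972 = 13.00 ft/s.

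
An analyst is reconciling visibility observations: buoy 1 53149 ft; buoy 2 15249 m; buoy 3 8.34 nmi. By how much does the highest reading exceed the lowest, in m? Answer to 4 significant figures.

buoy 1: 53149 ft = 16199.815 m.
buoy 3: 8.34 nmi = 15445.680 m.
Spread: 16199.815 − 15249.000 = 950.8 m.

950.8 m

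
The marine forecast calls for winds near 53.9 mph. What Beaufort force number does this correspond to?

53.9 mph = 24.1 m/s, which is Beaufort 9 (strong gale, 20.8–24.4 m/s).

Beaufort force 9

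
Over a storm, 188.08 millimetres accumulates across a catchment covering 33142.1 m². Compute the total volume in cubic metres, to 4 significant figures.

1 mm over 1 m² is 1 L, so volume = 188.08 × 33142.1 = 6233366.2 L = 6233 m³.

6233 cubic metres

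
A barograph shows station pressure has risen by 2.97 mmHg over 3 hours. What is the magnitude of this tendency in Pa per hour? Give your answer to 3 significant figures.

2.97 mmHg / 3 h × 133.322 Pa/mmHg = 132 Pa/h.

132 Pa per hour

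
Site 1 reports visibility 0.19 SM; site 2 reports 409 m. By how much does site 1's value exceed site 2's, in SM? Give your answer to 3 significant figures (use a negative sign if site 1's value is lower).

site 2: 409 m = 0.254141 SM.
Difference: 0.190000 − 0.254141 = -0.0641 SM.

-0.0641 SM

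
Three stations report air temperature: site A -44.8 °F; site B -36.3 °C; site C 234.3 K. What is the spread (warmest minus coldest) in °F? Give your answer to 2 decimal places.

11.46 °F

site A: -44.8 °F = -42.667 °C.
site C: 234.3 K = -38.850 °C.
Spread: (-36.300) − (-42.667) = 6.367 °C = 11.46 °F.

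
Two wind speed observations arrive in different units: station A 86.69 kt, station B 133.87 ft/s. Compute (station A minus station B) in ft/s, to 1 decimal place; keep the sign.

12.4 ft/s

station A: 86.69 kt = 146.316 ft/s.
Difference: 146.316 − 133.870 = 12.4 ft/s.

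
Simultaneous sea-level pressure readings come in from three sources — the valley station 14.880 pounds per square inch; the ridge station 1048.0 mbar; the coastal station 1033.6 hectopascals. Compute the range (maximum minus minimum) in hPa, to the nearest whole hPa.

the valley station: 14.880 psi = 1025.94 hPa.
the ridge station: 1048.0 mb = 1048.00 hPa.
Spread: 1048.00 − 1025.94 = 22 hPa.

22 hPa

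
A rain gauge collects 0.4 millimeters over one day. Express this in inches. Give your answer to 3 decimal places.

0.016 in

1 mm = 0.0393701 in, so 0.4 × 0.0393701 = 0.016 in.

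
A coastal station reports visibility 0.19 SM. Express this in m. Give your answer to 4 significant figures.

1 SM = 1609.34 m, so 0.19 × 1609.34 = 305.8 m.

305.8 m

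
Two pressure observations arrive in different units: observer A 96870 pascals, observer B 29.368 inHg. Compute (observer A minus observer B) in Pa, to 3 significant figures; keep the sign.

-2580 Pa

observer B: 29.368 inHg = 99451.47 Pa.
Difference: 96870.00 − 99451.47 = -2580 Pa.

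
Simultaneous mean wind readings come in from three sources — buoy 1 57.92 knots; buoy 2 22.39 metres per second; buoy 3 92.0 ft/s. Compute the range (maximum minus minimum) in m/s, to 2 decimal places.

7.41 m/s

buoy 1: 57.92 kt = 29.7966 m/s.
buoy 3: 92.0 ft/s = 28.0416 m/s.
Spread: 29.7966 − 22.3900 = 7.41 m/s.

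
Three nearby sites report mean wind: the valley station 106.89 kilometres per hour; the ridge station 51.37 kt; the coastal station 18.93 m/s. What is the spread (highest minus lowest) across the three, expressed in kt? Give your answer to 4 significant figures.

20.92 kt

the valley station: 106.89 km/h = 57.7160 kt.
the coastal station: 18.93 m/s = 36.7970 kt.
Spread: 57.7160 − 36.7970 = 20.92 kt.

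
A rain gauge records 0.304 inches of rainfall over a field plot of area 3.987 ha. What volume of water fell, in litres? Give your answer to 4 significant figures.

307900 litres

Depth: 0.304 in × 25.4 = 7.7216 mm.
Area: 3.987 ha = 39870 m².
1 mm over 1 m² is 1 L, so volume = 7.7216 × 39870 = 307860.19 L ≈ 307900 L.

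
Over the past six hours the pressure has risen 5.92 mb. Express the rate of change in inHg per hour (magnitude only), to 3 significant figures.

5.92 mb / 6 h × 0.02953 inHg/mb = 0.0291 inHg/h.

0.0291 inHg per hour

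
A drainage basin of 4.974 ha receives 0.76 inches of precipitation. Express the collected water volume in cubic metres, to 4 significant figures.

960.2 cubic metres

Depth: 0.76 in × 25.4 = 19.304 mm.
Area: 4.974 ha = 49740 m².
1 mm over 1 m² is 1 L, so volume = 19.304 × 49740 = 960180.96 L = 960.2 m³.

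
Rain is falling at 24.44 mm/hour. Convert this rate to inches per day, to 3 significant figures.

23.1 in/day

24.44 mm/hour × 0.0393701 in/mm × 24 hour/day = 23.1 in/day.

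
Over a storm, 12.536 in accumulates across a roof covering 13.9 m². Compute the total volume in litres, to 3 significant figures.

Depth: 12.536 in × 25.4 = 318.4144 mm.
1 mm over 1 m² is 1 L, so volume = 318.4144 × 13.9 = 4425.9602 L ≈ 4430 L.

4430 litres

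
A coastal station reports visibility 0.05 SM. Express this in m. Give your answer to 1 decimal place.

80.5 m

1 SM = 1609.34 m, so 0.05 × 1609.34 = 80.5 m.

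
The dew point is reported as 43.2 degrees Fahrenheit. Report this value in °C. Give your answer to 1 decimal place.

6.2 °C

°C = (°F − 32) × 5/9 = (43.2 − 32) / 1.8 = 6.2 °C.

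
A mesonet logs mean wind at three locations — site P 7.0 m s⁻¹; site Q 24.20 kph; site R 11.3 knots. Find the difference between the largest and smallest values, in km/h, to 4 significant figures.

site P: 7.0 m/s = 25.20000 km/h.
site R: 11.3 kt = 20.92760 km/h.
Spread: 25.20000 − 20.92760 = 4.272 km/h.

4.272 km/h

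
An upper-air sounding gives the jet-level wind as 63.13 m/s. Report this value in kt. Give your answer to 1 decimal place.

122.7 kt

1 m/s = 1.94384 kt, so 63.13 × 1.94384 = 122.7 kt.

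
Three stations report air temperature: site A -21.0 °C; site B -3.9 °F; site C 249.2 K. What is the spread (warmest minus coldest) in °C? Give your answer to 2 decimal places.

4.01 °C

site B: -3.9 °F = -19.944 °C.
site C: 249.2 K = -23.950 °C.
Spread: (-19.944) − (-23.950) = 4.006 °C.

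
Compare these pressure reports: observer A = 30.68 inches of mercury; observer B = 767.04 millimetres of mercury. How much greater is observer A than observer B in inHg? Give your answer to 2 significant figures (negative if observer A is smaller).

observer B: 767.04 mmHg = 30.1984 inHg.
Difference: 30.6800 − 30.1984 = 0.48 inHg.

0.48 inHg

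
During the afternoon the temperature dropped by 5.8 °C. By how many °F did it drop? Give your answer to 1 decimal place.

A change of 1 °C equals a change of 1.8 °F: Δ°F = 5.8 × 1.8 = 10.4 °F.

10.4 °F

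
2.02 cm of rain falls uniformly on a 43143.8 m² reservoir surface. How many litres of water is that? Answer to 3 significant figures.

Depth: 2.02 cm × 10 = 20.2 mm.
1 mm over 1 m² is 1 L, so volume = 20.2 × 43143.8 = 871504.76 L ≈ 872000 L.

872000 litres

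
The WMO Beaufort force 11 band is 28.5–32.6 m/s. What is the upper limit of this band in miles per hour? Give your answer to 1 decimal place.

72.9 mph

28.5–32.6 m/s × 2.237 = 63.8–72.9 mph.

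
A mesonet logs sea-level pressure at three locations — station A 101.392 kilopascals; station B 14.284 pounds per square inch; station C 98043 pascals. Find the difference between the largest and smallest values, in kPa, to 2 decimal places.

station B: 14.284 psi = 98.4847 kPa.
station C: 98043 Pa = 98.0430 kPa.
Spread: 101.3920 − 98.0430 = 3.35 kPa.

3.35 kPa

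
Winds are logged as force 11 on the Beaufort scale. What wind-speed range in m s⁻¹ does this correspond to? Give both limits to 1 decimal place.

Beaufort 11 (violent storm) spans 28.5–32.6 m/s.

28.5 to 32.6 m/s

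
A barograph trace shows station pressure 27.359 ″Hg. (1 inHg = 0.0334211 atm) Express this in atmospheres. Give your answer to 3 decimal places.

1 inHg = 0.0334211 atm, so 27.359 × 0.0334211 = 0.914 atm.

0.914 atm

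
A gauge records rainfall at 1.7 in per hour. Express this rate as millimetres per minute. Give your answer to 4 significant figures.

0.7197 mm/minute

1.7 in/hour × 25.4 mm/in × 0.0166667 hour/minute = 0.7197 mm/minute.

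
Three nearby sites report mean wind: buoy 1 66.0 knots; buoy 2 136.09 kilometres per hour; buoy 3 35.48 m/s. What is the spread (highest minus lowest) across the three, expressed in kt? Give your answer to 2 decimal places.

buoy 2: 136.09 km/h = 73.4827 kt.
buoy 3: 35.48 m/s = 68.9676 kt.
Spread: 73.4827 − 66.0000 = 7.48 kt.

7.48 kt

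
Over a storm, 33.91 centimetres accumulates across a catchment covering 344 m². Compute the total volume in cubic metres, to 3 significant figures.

Depth: 33.91 cm × 10 = 339.1 mm.
1 mm over 1 m² is 1 L, so volume = 339.1 × 344 = 116650.4 L = 117 m³.

117 cubic metres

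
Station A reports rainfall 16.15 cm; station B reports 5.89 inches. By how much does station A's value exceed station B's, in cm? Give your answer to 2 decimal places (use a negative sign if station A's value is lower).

station B: 5.89 in = 14.9606 cm.
Difference: 16.1500 − 14.9606 = 1.19 cm.

1.19 cm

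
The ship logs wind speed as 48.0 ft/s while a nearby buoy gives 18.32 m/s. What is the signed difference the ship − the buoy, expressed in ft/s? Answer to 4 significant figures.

-12.10 ft/s

the buoy: 18.32 m/s = 60.10499 ft/s.
Difference: 48.00000 − 60.10499 = -12.10 ft/s.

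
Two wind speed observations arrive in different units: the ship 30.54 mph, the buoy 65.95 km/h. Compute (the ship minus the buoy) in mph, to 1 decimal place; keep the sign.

-10.4 mph

the buoy: 65.95 km/h = 40.979 mph.
Difference: 30.540 − 40.979 = -10.4 mph.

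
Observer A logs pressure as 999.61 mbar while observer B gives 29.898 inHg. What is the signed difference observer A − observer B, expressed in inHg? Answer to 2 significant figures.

observer A: 999.61 mb = 29.5185 inHg.
Difference: 29.5185 − 29.8980 = -0.38 inHg.

-0.38 inHg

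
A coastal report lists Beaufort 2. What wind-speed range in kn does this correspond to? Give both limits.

Beaufort 2 (light breeze) spans 4–6 knots.

4 to 6 kt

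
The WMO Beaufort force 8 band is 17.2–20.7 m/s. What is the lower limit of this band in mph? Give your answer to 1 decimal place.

17.2–20.7 m/s × 2.237 = 38.5–46.3 mph.

38.5 mph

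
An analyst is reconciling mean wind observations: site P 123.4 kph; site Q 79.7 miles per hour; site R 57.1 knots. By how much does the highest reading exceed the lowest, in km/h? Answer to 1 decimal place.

22.5 km/h

site Q: 79.7 mph = 128.265 km/h.
site R: 57.1 kt = 105.749 km/h.
Spread: 128.265 − 105.749 = 22.5 km/h.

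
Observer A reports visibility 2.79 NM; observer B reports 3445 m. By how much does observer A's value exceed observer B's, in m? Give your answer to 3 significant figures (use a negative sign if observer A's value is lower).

1720 m

observer A: 2.79 nmi = 5167.08 m.
Difference: 5167.08 − 3445.00 = 1720 m.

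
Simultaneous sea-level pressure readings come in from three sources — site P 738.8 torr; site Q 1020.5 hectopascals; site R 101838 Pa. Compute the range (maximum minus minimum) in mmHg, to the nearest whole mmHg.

27 mmHg

site Q: 1020.5 hPa = 765.44 mmHg.
site R: 101838 Pa = 763.85 mmHg.
Spread: 765.44 − 738.80 = 27 mmHg.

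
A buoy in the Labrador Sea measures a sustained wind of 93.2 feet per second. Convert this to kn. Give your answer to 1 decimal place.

55.2 kt

1 ft/s = 0.592484 kt, so 93.2 × 0.592484 = 55.2 kt.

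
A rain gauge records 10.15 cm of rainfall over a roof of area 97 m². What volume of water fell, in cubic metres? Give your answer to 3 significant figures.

Depth: 10.15 cm × 10 = 101.5 mm.
1 mm over 1 m² is 1 L, so volume = 101.5 × 97 = 9845.5 L = 9.85 m³.

9.85 cubic metres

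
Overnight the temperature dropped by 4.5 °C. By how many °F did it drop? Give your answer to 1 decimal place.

Converting a difference, only the 9/5 scale factor applies: Δ°F = 4.5 × 1.8 = 8.1 °F.

8.1 °F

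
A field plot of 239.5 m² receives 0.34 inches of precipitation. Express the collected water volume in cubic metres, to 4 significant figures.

Depth: 0.34 in × 25.4 = 8.636 mm.
1 mm over 1 m² is 1 L, so volume = 8.636 × 239.5 = 2068.322 L = 2.068 m³.

2.068 cubic metres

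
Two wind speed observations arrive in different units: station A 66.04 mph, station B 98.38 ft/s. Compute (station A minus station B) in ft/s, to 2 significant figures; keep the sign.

station A: 66.04 mph = 96.859 ft/s.
Difference: 96.859 − 98.380 = -1.5 ft/s.

-1.5 ft/s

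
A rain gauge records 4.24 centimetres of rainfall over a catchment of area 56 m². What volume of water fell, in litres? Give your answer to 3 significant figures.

Depth: 4.24 cm × 10 = 42.4 mm.
1 mm over 1 m² is 1 L, so volume = 42.4 × 56 = 2374.4 L ≈ 2370 L.

2370 litres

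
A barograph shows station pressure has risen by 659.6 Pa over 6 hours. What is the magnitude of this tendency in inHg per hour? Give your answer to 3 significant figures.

0.0325 inHg per hour

659.6 Pa / 6 h × 0.0002953 inHg/Pa = 0.0325 inHg/h.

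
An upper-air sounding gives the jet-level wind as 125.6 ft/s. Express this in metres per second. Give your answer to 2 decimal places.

38.28 m/s

1 ft/s = 0.3048 m/s, so 125.6 × 0.3048 = 38.28 m/s.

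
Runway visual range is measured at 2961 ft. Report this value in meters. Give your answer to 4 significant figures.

902.5 m

1 ft = 0.3048 m, so 2961 × 0.3048 = 902.5 m.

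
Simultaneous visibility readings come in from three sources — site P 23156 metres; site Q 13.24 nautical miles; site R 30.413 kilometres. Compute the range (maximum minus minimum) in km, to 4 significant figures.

site P: 23156 m = 23.15600 km.
site Q: 13.24 nmi = 24.52048 km.
Spread: 30.41300 − 23.15600 = 7.257 km.

7.257 km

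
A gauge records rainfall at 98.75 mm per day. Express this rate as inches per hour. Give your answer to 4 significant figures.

0.1620 in/hour

98.75 mm/day × 0.0393701 in/mm × 0.0416667 day/hour = 0.1620 in/hour.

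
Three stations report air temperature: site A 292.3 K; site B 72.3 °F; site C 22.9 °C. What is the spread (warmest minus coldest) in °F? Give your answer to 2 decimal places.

6.75 °F

site A: 292.3 K = 19.150 °C.
site B: 72.3 °F = 22.389 °C.
Spread: 22.900 − 19.150 = 3.750 °C = 6.75 °F.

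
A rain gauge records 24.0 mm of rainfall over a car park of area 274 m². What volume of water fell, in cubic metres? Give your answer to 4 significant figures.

1 mm over 1 m² is 1 L, so volume = 24 × 274 = 6576 L = 6.576 m³.

6.576 cubic metres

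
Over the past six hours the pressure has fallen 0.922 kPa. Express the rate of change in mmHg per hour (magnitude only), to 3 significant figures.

0.922 kPa / 6 h × 7.50062 mmHg/kPa = 1.15 mmHg/h.

1.15 mmHg per hour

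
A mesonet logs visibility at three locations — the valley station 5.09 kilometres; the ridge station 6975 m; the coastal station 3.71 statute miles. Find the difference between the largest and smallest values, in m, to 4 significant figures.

1885 m

the valley station: 5.09 km = 5090.00 m.
the coastal station: 3.71 SM = 5970.67 m.
Spread: 6975.00 − 5090.00 = 1885 m.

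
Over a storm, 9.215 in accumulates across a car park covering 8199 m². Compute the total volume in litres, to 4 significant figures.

Depth: 9.215 in × 25.4 = 234.061 mm.
1 mm over 1 m² is 1 L, so volume = 234.061 × 8199 = 1919066.1 L ≈ 1919000 L.

1919000 litres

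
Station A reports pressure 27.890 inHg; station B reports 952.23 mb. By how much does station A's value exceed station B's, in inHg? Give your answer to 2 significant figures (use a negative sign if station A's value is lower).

-0.23 inHg

station B: 952.23 mb = 28.1193 inHg.
Difference: 27.8900 − 28.1193 = -0.23 inHg.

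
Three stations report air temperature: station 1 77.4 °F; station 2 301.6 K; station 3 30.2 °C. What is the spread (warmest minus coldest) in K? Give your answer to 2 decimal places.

4.98 K

station 1: 77.4 °F = 25.222 °C.
station 2: 301.6 K = 28.450 °C.
Spread: 30.200 − 25.222 = 4.978 °C.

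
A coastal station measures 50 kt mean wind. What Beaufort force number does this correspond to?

Beaufort force 10

50 kt lies in the Beaufort 10 band (storm, 48–55 kt).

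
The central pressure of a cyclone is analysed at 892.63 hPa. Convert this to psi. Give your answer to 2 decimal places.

1 hPa = 0.0145038 psi, so 892.63 × 0.0145038 = 12.95 psi.

12.95 psi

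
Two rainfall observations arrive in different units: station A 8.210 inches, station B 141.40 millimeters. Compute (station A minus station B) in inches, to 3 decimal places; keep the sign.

2.643 in

station B: 141.40 mm = 5.56693 in.
Difference: 8.21000 − 5.56693 = 2.643 in.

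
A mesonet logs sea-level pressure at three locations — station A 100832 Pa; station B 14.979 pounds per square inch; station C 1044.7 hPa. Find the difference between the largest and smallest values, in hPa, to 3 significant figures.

36.4 hPa

station A: 100832 Pa = 1008.320 hPa.
station B: 14.979 psi = 1032.766 hPa.
Spread: 1044.700 − 1008.320 = 36.4 hPa.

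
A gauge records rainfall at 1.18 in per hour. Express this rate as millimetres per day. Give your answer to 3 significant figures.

1.18 in/hour × 25.4 mm/in × 24 hour/day = 719 mm/day.

719 mm/day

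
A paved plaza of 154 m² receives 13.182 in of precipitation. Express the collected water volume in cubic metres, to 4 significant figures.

51.56 cubic metres

Depth: 13.182 in × 25.4 = 334.8228 mm.
1 mm over 1 m² is 1 L, so volume = 334.8228 × 154 = 51562.711 L = 51.56 m³.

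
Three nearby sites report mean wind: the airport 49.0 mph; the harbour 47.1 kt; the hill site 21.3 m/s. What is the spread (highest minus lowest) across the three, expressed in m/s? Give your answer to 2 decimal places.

the airport: 49.0 mph = 21.9050 m/s.
the harbour: 47.1 kt = 24.2303 m/s.
Spread: 24.2303 − 21.3000 = 2.93 m/s.

2.93 m/s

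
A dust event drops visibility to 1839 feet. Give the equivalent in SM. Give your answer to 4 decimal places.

1 ft = 0.000189394 SM, so 1839 × 0.000189394 = 0.3483 SM.

0.3483 SM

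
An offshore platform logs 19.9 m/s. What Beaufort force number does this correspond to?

19.9 m/s lies in the Beaufort 8 band (gale, 17.2–20.7 m/s).

Beaufort force 8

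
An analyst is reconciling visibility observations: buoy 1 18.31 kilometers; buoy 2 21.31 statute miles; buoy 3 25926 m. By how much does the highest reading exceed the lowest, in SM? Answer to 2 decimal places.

9.93 SM

buoy 1: 18.31 km = 11.3773 SM.
buoy 3: 25926 m = 16.1097 SM.
Spread: 21.3100 − 11.3773 = 9.93 SM.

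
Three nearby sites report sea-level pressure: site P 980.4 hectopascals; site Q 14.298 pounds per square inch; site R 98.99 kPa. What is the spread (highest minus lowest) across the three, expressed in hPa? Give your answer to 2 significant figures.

site Q: 14.298 psi = 985.812 hPa.
site R: 98.99 kPa = 989.900 hPa.
Spread: 989.900 − 980.400 = 9.5 hPa.

9.5 hPa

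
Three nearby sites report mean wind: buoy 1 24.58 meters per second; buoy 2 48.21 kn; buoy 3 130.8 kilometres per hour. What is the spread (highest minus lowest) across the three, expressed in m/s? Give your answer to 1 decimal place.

11.8 m/s

buoy 2: 48.21 kt = 24.801 m/s.
buoy 3: 130.8 km/h = 36.333 m/s.
Spread: 36.333 − 24.580 = 11.8 m/s.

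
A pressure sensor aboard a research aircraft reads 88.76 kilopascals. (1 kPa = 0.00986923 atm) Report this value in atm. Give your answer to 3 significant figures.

1 kPa = 0.00986923 atm, so 88.76 × 0.00986923 = 0.876 atm.

0.876 atm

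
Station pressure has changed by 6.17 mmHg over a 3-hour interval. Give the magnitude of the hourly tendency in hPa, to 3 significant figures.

6.17 mmHg / 3 h × 1.33322 hPa/mmHg = 2.74 hPa/h.

2.74 hPa per hour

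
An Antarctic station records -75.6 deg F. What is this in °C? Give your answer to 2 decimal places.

°C = (°F − 32) × 5/9 = (-75.6 − 32) / 1.8 = -59.78 °C.

-59.78 °C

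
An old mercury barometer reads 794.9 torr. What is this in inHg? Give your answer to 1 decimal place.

31.3 inHg

1 mmHg = 0.0393701 inHg, so 794.9 × 0.0393701 = 31.3 inHg.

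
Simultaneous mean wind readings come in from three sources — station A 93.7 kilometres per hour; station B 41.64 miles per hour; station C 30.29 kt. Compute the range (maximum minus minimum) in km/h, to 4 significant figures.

37.60 km/h

station B: 41.64 mph = 67.0131 km/h.
station C: 30.29 kt = 56.0971 km/h.
Spread: 93.7000 − 56.0971 = 37.60 km/h.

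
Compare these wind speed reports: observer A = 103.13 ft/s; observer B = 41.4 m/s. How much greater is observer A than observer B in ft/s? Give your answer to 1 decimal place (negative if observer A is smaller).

-32.7 ft/s

observer B: 41.4 m/s = 135.827 ft/s.
Difference: 103.130 − 135.827 = -32.7 ft/s.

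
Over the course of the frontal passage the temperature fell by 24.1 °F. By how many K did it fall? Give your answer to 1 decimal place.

For a temperature change the 32° offset cancels: ΔK = 24.1 × 0.5556 = 13.4 K.

13.4 K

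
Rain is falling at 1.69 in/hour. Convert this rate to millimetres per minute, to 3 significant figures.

0.715 mm/minute

1.69 in/hour × 25.4 mm/in × 0.0166667 hour/minute = 0.715 mm/minute.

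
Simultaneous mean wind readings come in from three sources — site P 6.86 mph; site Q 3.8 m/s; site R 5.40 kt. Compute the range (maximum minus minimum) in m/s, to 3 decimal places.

site P: 6.86 mph = 3.06669 m/s.
site R: 5.40 kt = 2.77800 m/s.
Spread: 3.80000 − 2.77800 = 1.022 m/s.

1.022 m/s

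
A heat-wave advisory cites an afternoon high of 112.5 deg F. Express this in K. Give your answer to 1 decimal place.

317.9 K

First to °C: 44.72 °C.
Then to K: 317.9 K.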